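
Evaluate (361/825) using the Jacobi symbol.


Compute (361/825) via quadratic reciprocity:
  reciprocity: (361/825) -> +(825/361)
  reduce: (103/361)
  reciprocity: (103/361) -> +(361/103)
  reduce: (52/103)
  pull out 2: (2/103) = +1  (since 103 mod 8 = 7)
  pull out 2: (2/103) = +1  (since 103 mod 8 = 7)
  reciprocity: (13/103) -> +(103/13)
  reduce: (12/13)
  pull out 2: (2/13) = -1  (since 13 mod 8 = 5)
  pull out 2: (2/13) = -1  (since 13 mod 8 = 5)
  reciprocity: (3/13) -> +(13/3)
  reduce: (1/3)
  (1/3) = 1
Product of signs = 1

1


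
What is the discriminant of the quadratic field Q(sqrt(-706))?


For K = Q(sqrt(d)) with d squarefree: disc(K) = d if d = 1 mod 4, and disc(K) = 4d if d = 2 or 3 mod 4.
Here d = -706, and d mod 4 = 2.
d = 2 mod 4, not 1 (O_K = Z[sqrt(d)]), so disc(K) = 4d = 4 * (-706) = -2824

-2824


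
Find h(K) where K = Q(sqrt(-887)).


K = Q(sqrt(-887)). d mod 4 = 1, so D = disc(K) = d = -887
h(K) equals the number of primitive reduced positive-definite forms (a, b, c) = a*x^2 + b*x*y + c*y^2 with b^2 - 4ac = D,
where reduced means |b| <= a <= c, with b >= 0 whenever |b| = a or a = c, and primitive means gcd(a, b, c) = 1.
Reduced forces 3a^2 <= |D| = 887, so 1 <= a <= 17; b must have the parity of D, and c = (b^2 - D)/(4a) must be an integer >= a.
Enumerate a = 1..17, b in [-a, a]:
  a=1: (1, 1, 222)  [1]
  a=2: (2, -1, 111), (2, 1, 111)  [2]
  a=3: (3, -1, 74), (3, 1, 74)  [2]
  a=4: (4, -3, 56), (4, 3, 56)  [2]
  a=5: none
  a=6: (6, -5, 38), (6, -1, 37), (6, 1, 37), (6, 5, 38)  [4]
  a=7: (7, -3, 32), (7, 3, 32)  [2]
  a=8: (8, -3, 28), (8, 3, 28)  [2]
  a=9: (9, -7, 26), (9, 7, 26)  [2]
  a=10: none
  a=11: (11, -9, 22), (11, 9, 22)  [2]
  a=12: (12, -11, 21), (12, -5, 19), (12, 5, 19), (12, 11, 21)  [4]
  a=13: (13, -7, 18), (13, 7, 18)  [2]
  a=14: (14, -11, 18), (14, -3, 16), (14, 3, 16), (14, 11, 18)  [4]
  a=15..17: none
Total reduced forms: 1 + 2 + 2 + 2 + 4 + 2 + 2 + 2 + 2 + 4 + 2 + 4 = 29
h = 29

29


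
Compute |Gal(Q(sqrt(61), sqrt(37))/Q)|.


The 2 square roots of distinct primes are multiplicatively independent over Q,
so [K:Q] = 2^2 and Gal(K/Q) is isomorphic to (Z/2Z)^2.
|Gal| = 2^2 = 4

4


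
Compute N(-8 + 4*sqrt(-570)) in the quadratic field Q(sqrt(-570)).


N(a + b*sqrt(d)) = a^2 - d*b^2
= (-8)^2 - (-570)*(4)^2
= 64 + 9120
= 9184

9184


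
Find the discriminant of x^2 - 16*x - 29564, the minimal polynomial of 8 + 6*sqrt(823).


The element 8 + 6*sqrt(823) has minimal polynomial:
x^2 - 16*x - 29564
Discriminant = (-16)^2 - 4*(-29564)
= 256 + 118256
= 118512

118512


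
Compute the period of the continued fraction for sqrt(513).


Run the CF algorithm for sqrt(513).
a_0 = floor(sqrt(513)) = 22; set m_0=0, q_0=1.
Recurrence: m' = q*a - m,  q' = (d - m'^2)/q,  a' = floor((a_0 + m')/q').
  step 1: m=22, q=29, a=1
  step 2: m=7, q=16, a=1
  step 3: m=9, q=27, a=1
  step 4: m=18, q=7, a=5
  step 5: m=17, q=32, a=1
  step 6: m=15, q=9, a=4
  step 7: m=21, q=8, a=5
  step 8: m=19, q=19, a=2
  step 9: m=19, q=8, a=5
  step 10: m=21, q=9, a=4
  step 11: m=15, q=32, a=1
  step 12: m=17, q=7, a=5
  step 13: m=18, q=27, a=1
  step 14: m=9, q=16, a=1
  step 15: m=7, q=29, a=1
  step 16: m=22, q=1, a=44
a_16 = 2*a_0 = 44, so the period closes here.
sqrt(513) = [22; 1, 1, 1, 5, 1, 4, 5, 2, 5, 4, 1, 5, 1, 1, 1, 44]
Period length = 16

16


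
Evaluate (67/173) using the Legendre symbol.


p = 173 is prime, so compute (67/173) with the reciprocity algorithm (Jacobi-symbol steps: pull out 2s via (2/n), flip via reciprocity, reduce):
  reciprocity: (67/173) -> +(173/67)
  reduce: (39/67)
  reciprocity: (39/67) -> -(67/39)
  reduce: (28/39)
  pull out 2: (2/39) = +1  (since 39 mod 8 = 7)
  pull out 2: (2/39) = +1  (since 39 mod 8 = 7)
  reciprocity: (7/39) -> -(39/7)
  reduce: (4/7)
  pull out 2: (2/7) = +1  (since 7 mod 8 = 7)
  pull out 2: (2/7) = +1  (since 7 mod 8 = 7)
  (1/7) = 1
Product of signs = 1
(67/173) = 1

1


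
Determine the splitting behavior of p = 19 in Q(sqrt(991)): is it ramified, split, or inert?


K = Q(sqrt(991)). Since d mod 4 = 3, disc(K) = 3964.
Check p | disc: 3964 mod 19 = 12.
p does not divide disc. Compute Legendre symbol (d/p):
3^((19-1)/2) mod 19 = -1
(d/p) = -1, so p is inert: (p) stays prime with e=1, f=2, g=1.
Therefore p is inert.

inert


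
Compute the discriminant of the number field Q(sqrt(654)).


For K = Q(sqrt(d)) with d squarefree: disc(K) = d if d = 1 mod 4, and disc(K) = 4d if d = 2 or 3 mod 4.
Here d = 654, and d mod 4 = 2.
d = 2 mod 4, not 1 (O_K = Z[sqrt(d)]), so disc(K) = 4d = 4 * (654) = 2616

2616


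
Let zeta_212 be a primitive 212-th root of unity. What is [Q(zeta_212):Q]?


The degree equals Euler's totient phi(212).
212 = 2^2 * 53
phi(212) = 104

104


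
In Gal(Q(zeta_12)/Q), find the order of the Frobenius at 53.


The Frobenius at p in Gal(Q(zeta_n)/Q) = (Z/nZ)* is the class of p, so its order is ord_12(53), the smallest k >= 1 with 53^k = 1 mod 12.
n = 12 = 2^2 * 3, phi(12) = 4; the order divides phi(n).
Divisors of 4: 1, 2, 4
Repeated squaring mod 12: 53^1 = 5, 53^2 = 1, 53^4 = 1
Test divisors in increasing order:
  k=1: 53^1 = 5 mod 12
  k=2: 53^2 = 1 mod 12  <- first divisor giving 1
Order = 2

2


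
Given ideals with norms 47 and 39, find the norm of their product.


N(IJ) = N(I) * N(J)
= 47 * 39
= 1833

1833


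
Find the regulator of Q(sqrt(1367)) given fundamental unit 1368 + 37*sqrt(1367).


epsilon = 1368 + 37*sqrt(1367)
= 2735.9996
R = ln(2735.9996)
= 7.9143

7.9143


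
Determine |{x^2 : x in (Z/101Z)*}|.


For prime p, the number of non-zero quadratic residues is (p-1)/2.
= (101-1)/2
= 50

50


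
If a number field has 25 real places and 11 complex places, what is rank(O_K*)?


By Dirichlet's unit theorem:
rank = r1 + r2 - 1
= 25 + 11 - 1
= 35

35


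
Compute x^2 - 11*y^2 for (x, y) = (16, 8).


x^2 - d*y^2
= 16^2 - 11*8^2
= 256 - 704
= -448

-448


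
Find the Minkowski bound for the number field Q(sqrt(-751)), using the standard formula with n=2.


d = -751, d mod 4 = 1, so disc(K) = d = -751; |disc(K)| = 751
Imaginary quadratic field, so n = 2, s = r2 = 1, r1 = 0
M = (n!/n^n) * (4/pi)^s * sqrt(|disc(K)|) = (2!/2^2) * (4/pi)^1 * sqrt(751)
= 0.5 * 1.273240 * 27.404379
= 17.4462

17.4462


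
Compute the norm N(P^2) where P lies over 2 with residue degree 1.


N(P^a) = p^(a*f)
= 2^(2*1)
= 2^2
= 4

4


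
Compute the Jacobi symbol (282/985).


Compute (282/985) via quadratic reciprocity:
  pull out 2: (2/985) = +1  (since 985 mod 8 = 1)
  reciprocity: (141/985) -> +(985/141)
  reduce: (139/141)
  reciprocity: (139/141) -> +(141/139)
  reduce: (2/139)
  pull out 2: (2/139) = -1  (since 139 mod 8 = 3)
  (1/139) = 1
Product of signs = -1

-1


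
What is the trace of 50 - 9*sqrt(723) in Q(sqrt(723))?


Tr(a + b*sqrt(d)) = (a + b*sqrt(d)) + (a - b*sqrt(d)) = 2a
= 2 * (50)
= 100

100


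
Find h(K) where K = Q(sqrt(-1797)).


K = Q(sqrt(-1797)). d mod 4 = 3, so D = disc(K) = 4d = -7188
h(K) equals the number of primitive reduced positive-definite forms (a, b, c) = a*x^2 + b*x*y + c*y^2 with b^2 - 4ac = D,
where reduced means |b| <= a <= c, with b >= 0 whenever |b| = a or a = c, and primitive means gcd(a, b, c) = 1.
Reduced forces 3a^2 <= |D| = 7188, so 1 <= a <= 48; b must have the parity of D, and c = (b^2 - D)/(4a) must be an integer >= a.
Enumerate a = 1..48, b in [-a, a]:
  a=1: (1, 0, 1797)  [1]
  a=2: (2, 2, 899)  [1]
  a=3: (3, 0, 599)  [1]
  a=4..5: none
  a=6: (6, 6, 301)  [1]
  a=7: (7, -6, 258), (7, 6, 258)  [2]
  a=8..12: none
  a=13: (13, -12, 141), (13, 12, 141)  [2]
  a=14: (14, -6, 129), (14, 6, 129)  [2]
  a=15..20: none
  a=21: (21, -6, 86), (21, 6, 86)  [2]
  a=22..25: none
  a=26: (26, -14, 71), (26, 14, 71)  [2]
  a=27..28: none
  a=29: (29, -2, 62), (29, 2, 62)  [2]
  a=30: none
  a=31: (31, -2, 58), (31, 2, 58)  [2]
  a=32..36: none
  a=37: (37, -8, 49), (37, 8, 49)  [2]
  a=38: none
  a=39: (39, -12, 47), (39, 12, 47)  [2]
  a=40..41: none
  a=42: (42, -6, 43), (42, 6, 43)  [2]
  a=43..48: none
Total reduced forms: 1 + 1 + 1 + 1 + 2 + 2 + 2 + 2 + 2 + 2 + 2 + 2 + 2 + 2 = 24
h = 24

24


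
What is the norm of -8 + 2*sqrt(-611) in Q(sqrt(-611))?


N(a + b*sqrt(d)) = a^2 - d*b^2
= (-8)^2 - (-611)*(2)^2
= 64 + 2444
= 2508

2508


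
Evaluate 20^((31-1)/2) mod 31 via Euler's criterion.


p = 31 is prime and the exponent is (p-1)/2 = 15, so by Euler's criterion 20^15 = (20/31) = +1 or -1 mod 31.
Compute by square-and-multiply:
  15 = 8 + 4 + 2 + 1 (binary 1111)
  Repeated squaring mod 31: 20^1 = 20, 20^2 = 28, 20^4 = 9, 20^8 = 19
  20^15 = 20^8 * 20^4 * 20^2 * 20^1 = 19 * 9 * 28 * 20 mod 31
    19 * 9 = 171 = 16 mod 31
    16 * 28 = 448 = 14 mod 31
    14 * 20 = 280 = 1 mod 31
  20^15 = 1 mod 31
Result 1: 20 is a quadratic residue mod 31.
20^15 mod 31 = 1

1


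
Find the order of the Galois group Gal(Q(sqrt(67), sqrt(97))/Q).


The 2 square roots of distinct primes are multiplicatively independent over Q,
so [K:Q] = 2^2 and Gal(K/Q) is isomorphic to (Z/2Z)^2.
|Gal| = 2^2 = 4

4


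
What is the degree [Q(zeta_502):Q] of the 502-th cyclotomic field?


The degree equals Euler's totient phi(502).
502 = 2 * 251
phi(502) = 250

250


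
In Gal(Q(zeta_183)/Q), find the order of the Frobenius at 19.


The Frobenius at p in Gal(Q(zeta_n)/Q) = (Z/nZ)* is the class of p, so its order is ord_183(19), the smallest k >= 1 with 19^k = 1 mod 183.
n = 183 = 3 * 61, phi(183) = 120; the order divides phi(n).
Divisors of 120: 1, 2, 3, 4, 5, 6, 8, 10, 12, 15, 20, 24, 30, 40, 60, 120
Repeated squaring mod 183: 19^1 = 19, 19^2 = 178, 19^4 = 25, 19^8 = 76, 19^16 = 103, 19^32 = 178, 19^64 = 25
Test divisors in increasing order:
  k=1: 19^1 = 19 mod 183
  k=2: 19^2 = 178 mod 183
  k=3: 19^3 = 178 * 19 = 88 mod 183
  k=4: 19^4 = 25 mod 183
  k=5: 19^5 = 25 * 19 = 109 mod 183
  k=6: 19^6 = 25 * 178 = 58 mod 183
  k=8: 19^8 = 76 mod 183
  k=10: 19^10 = 76 * 178 = 169 mod 183
  k=12: 19^12 = 76 * 25 = 70 mod 183
  k=15: 19^15 = 76 * 25 * 178 * 19 = 121 mod 183
  k=20: 19^20 = 103 * 25 = 13 mod 183
  k=24: 19^24 = 103 * 76 = 142 mod 183
  k=30: 19^30 = 103 * 76 * 25 * 178 = 1 mod 183  <- first divisor giving 1
Order = 30

30


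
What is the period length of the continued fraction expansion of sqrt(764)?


Run the CF algorithm for sqrt(764).
a_0 = floor(sqrt(764)) = 27; set m_0=0, q_0=1.
Recurrence: m' = q*a - m,  q' = (d - m'^2)/q,  a' = floor((a_0 + m')/q').
  step 1: m=27, q=35, a=1
  step 2: m=8, q=20, a=1
  step 3: m=12, q=31, a=1
  step 4: m=19, q=13, a=3
  step 5: m=20, q=28, a=1
  step 6: m=8, q=25, a=1
  step 7: m=17, q=19, a=2
  step 8: m=21, q=17, a=2
  step 9: m=13, q=35, a=1
  step 10: m=22, q=8, a=6
  step 11: m=26, q=11, a=4
  step 12: m=18, q=40, a=1
  step 13: m=22, q=7, a=7
  step 14: m=27, q=5, a=10
  step 15: m=23, q=47, a=1
  step 16: m=24, q=4, a=12
  step 17: m=24, q=47, a=1
  step 18: m=23, q=5, a=10
  step 19: m=27, q=7, a=7
  step 20: m=22, q=40, a=1
  step 21: m=18, q=11, a=4
  step 22: m=26, q=8, a=6
  step 23: m=22, q=35, a=1
  step 24: m=13, q=17, a=2
  step 25: m=21, q=19, a=2
  step 26: m=17, q=25, a=1
  step 27: m=8, q=28, a=1
  step 28: m=20, q=13, a=3
  step 29: m=19, q=31, a=1
  step 30: m=12, q=20, a=1
  step 31: m=8, q=35, a=1
  step 32: m=27, q=1, a=54
a_32 = 2*a_0 = 54, so the period closes here.
sqrt(764) = [27; 1, 1, 1, 3, 1, 1, 2, 2, 1, 6, 4, 1, 7, 10, 1, 12, 1, 10, 7, 1, 4, 6, 1, 2, 2, 1, 1, 3, 1, 1, 1, 54]
Period length = 32

32


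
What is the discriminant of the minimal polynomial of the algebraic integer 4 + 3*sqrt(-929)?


The element 4 + 3*sqrt(-929) has minimal polynomial:
x^2 - 8*x + 8377
Discriminant = (-8)^2 - 4*(8377)
= 64 - 33508
= -33444

-33444


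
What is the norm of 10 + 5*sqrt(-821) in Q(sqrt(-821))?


N(a + b*sqrt(d)) = a^2 - d*b^2
= (10)^2 - (-821)*(5)^2
= 100 + 20525
= 20625

20625


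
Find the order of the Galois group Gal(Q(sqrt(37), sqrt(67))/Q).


The 2 square roots of distinct primes are multiplicatively independent over Q,
so [K:Q] = 2^2 and Gal(K/Q) is isomorphic to (Z/2Z)^2.
|Gal| = 2^2 = 4

4


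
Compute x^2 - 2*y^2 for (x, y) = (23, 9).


x^2 - d*y^2
= 23^2 - 2*9^2
= 529 - 162
= 367

367


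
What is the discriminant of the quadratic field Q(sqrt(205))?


For K = Q(sqrt(d)) with d squarefree: disc(K) = d if d = 1 mod 4, and disc(K) = 4d if d = 2 or 3 mod 4.
Here d = 205, and d mod 4 = 1.
d = 1 mod 4 (O_K = Z[(1+sqrt(d))/2]), so disc(K) = d = 205

205


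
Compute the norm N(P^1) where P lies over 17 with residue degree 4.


N(P^a) = p^(a*f)
= 17^(1*4)
= 17^4
= 83521

83521


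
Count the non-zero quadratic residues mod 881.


For prime p, the number of non-zero quadratic residues is (p-1)/2.
= (881-1)/2
= 440

440


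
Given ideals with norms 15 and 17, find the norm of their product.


N(IJ) = N(I) * N(J)
= 15 * 17
= 255

255


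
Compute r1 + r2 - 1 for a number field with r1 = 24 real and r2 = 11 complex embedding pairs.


By Dirichlet's unit theorem:
rank = r1 + r2 - 1
= 24 + 11 - 1
= 34

34


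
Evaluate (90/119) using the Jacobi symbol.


Compute (90/119) via quadratic reciprocity:
  pull out 2: (2/119) = +1  (since 119 mod 8 = 7)
  reciprocity: (45/119) -> +(119/45)
  reduce: (29/45)
  reciprocity: (29/45) -> +(45/29)
  reduce: (16/29)
  pull out 2: (2/29) = -1  (since 29 mod 8 = 5)
  pull out 2: (2/29) = -1  (since 29 mod 8 = 5)
  pull out 2: (2/29) = -1  (since 29 mod 8 = 5)
  pull out 2: (2/29) = -1  (since 29 mod 8 = 5)
  (1/29) = 1
Product of signs = 1

1


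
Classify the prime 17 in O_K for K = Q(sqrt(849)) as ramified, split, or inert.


K = Q(sqrt(849)). Since d mod 4 = 1, disc(K) = 849.
Check p | disc: 849 mod 17 = 16.
p does not divide disc. Compute Legendre symbol (d/p):
16^((17-1)/2) mod 17 = 1
(d/p) = 1, so p splits: (p) = P*P' with e=1, f=1, g=2.
Therefore p is split.

split


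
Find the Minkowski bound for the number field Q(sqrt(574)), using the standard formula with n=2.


d = 574, d mod 4 = 2, so disc(K) = 4d = 2296; |disc(K)| = 2296
Real quadratic field, so n = 2, s = r2 = 0, r1 = 2
M = (n!/n^n) * (4/pi)^s * sqrt(|disc(K)|) = (2!/2^2) * (4/pi)^0 * sqrt(2296)
= 0.5 * 1.000000 * 47.916594
= 23.9583

23.9583


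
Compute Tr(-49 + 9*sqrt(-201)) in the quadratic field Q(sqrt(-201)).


Tr(a + b*sqrt(d)) = (a + b*sqrt(d)) + (a - b*sqrt(d)) = 2a
= 2 * (-49)
= -98

-98


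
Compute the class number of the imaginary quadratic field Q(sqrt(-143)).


K = Q(sqrt(-143)). d mod 4 = 1, so D = disc(K) = d = -143
h(K) equals the number of primitive reduced positive-definite forms (a, b, c) = a*x^2 + b*x*y + c*y^2 with b^2 - 4ac = D,
where reduced means |b| <= a <= c, with b >= 0 whenever |b| = a or a = c, and primitive means gcd(a, b, c) = 1.
Reduced forces 3a^2 <= |D| = 143, so 1 <= a <= 6; b must have the parity of D, and c = (b^2 - D)/(4a) must be an integer >= a.
Enumerate a = 1..6, b in [-a, a]:
  a=1: (1, 1, 36)  [1]
  a=2: (2, -1, 18), (2, 1, 18)  [2]
  a=3: (3, -1, 12), (3, 1, 12)  [2]
  a=4: (4, -1, 9), (4, 1, 9)  [2]
  a=5: none
  a=6: (6, -5, 7), (6, 1, 6), (6, 5, 7)  [3]
Total reduced forms: 1 + 2 + 2 + 2 + 3 = 10
h = 10

10


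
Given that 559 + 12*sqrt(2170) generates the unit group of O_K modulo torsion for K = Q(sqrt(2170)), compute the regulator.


epsilon = 559 + 12*sqrt(2170)
= 1117.9991
R = ln(1117.9991)
= 7.0193

7.0193


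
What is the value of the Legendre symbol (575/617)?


p = 617 is prime, so compute (575/617) with the reciprocity algorithm (Jacobi-symbol steps: pull out 2s via (2/n), flip via reciprocity, reduce):
  reciprocity: (575/617) -> +(617/575)
  reduce: (42/575)
  pull out 2: (2/575) = +1  (since 575 mod 8 = 7)
  reciprocity: (21/575) -> +(575/21)
  reduce: (8/21)
  pull out 2: (2/21) = -1  (since 21 mod 8 = 5)
  pull out 2: (2/21) = -1  (since 21 mod 8 = 5)
  pull out 2: (2/21) = -1  (since 21 mod 8 = 5)
  (1/21) = 1
Product of signs = -1
(575/617) = -1

-1


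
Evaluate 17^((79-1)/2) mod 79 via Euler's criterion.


p = 79 is prime and the exponent is (p-1)/2 = 39, so by Euler's criterion 17^39 = (17/79) = +1 or -1 mod 79.
Compute by square-and-multiply:
  39 = 32 + 4 + 2 + 1 (binary 100111)
  Repeated squaring mod 79: 17^1 = 17, 17^2 = 52, 17^4 = 18, 17^8 = 8, 17^16 = 64, 17^32 = 67
  17^39 = 17^32 * 17^4 * 17^2 * 17^1 = 67 * 18 * 52 * 17 mod 79
    67 * 18 = 1206 = 21 mod 79
    21 * 52 = 1092 = 65 mod 79
    65 * 17 = 1105 = 78 mod 79
  17^39 = 78 mod 79
Result 78 = p - 1 = -1 mod 79: 17 is a quadratic non-residue mod 79. As a residue in [0, p-1] the value is 78.
17^39 mod 79 = 78

78


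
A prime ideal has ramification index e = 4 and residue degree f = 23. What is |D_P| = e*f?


|D_P| = e * f
= 4 * 23
= 92

92


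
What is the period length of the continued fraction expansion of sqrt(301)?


Run the CF algorithm for sqrt(301).
a_0 = floor(sqrt(301)) = 17; set m_0=0, q_0=1.
Recurrence: m' = q*a - m,  q' = (d - m'^2)/q,  a' = floor((a_0 + m')/q').
  step 1: m=17, q=12, a=2
  step 2: m=7, q=21, a=1
  step 3: m=14, q=5, a=6
  step 4: m=16, q=9, a=3
  step 5: m=11, q=20, a=1
  step 6: m=9, q=11, a=2
  step 7: m=13, q=12, a=2
  step 8: m=11, q=15, a=1
  step 9: m=4, q=19, a=1
  step 10: m=15, q=4, a=8
  step 11: m=17, q=3, a=11
  step 12: m=16, q=15, a=2
  step 13: m=14, q=7, a=4
  step 14: m=14, q=15, a=2
  step 15: m=16, q=3, a=11
  step 16: m=17, q=4, a=8
  step 17: m=15, q=19, a=1
  step 18: m=4, q=15, a=1
  step 19: m=11, q=12, a=2
  step 20: m=13, q=11, a=2
  step 21: m=9, q=20, a=1
  step 22: m=11, q=9, a=3
  step 23: m=16, q=5, a=6
  step 24: m=14, q=21, a=1
  step 25: m=7, q=12, a=2
  step 26: m=17, q=1, a=34
a_26 = 2*a_0 = 34, so the period closes here.
sqrt(301) = [17; 2, 1, 6, 3, 1, 2, 2, 1, 1, 8, 11, 2, 4, 2, 11, 8, 1, 1, 2, 2, 1, 3, 6, 1, 2, 34]
Period length = 26

26


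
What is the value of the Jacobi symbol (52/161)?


Compute (52/161) via quadratic reciprocity:
  pull out 2: (2/161) = +1  (since 161 mod 8 = 1)
  pull out 2: (2/161) = +1  (since 161 mod 8 = 1)
  reciprocity: (13/161) -> +(161/13)
  reduce: (5/13)
  reciprocity: (5/13) -> +(13/5)
  reduce: (3/5)
  reciprocity: (3/5) -> +(5/3)
  reduce: (2/3)
  pull out 2: (2/3) = -1  (since 3 mod 8 = 3)
  (1/3) = 1
Product of signs = -1

-1


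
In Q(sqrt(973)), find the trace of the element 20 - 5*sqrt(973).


Tr(a + b*sqrt(d)) = (a + b*sqrt(d)) + (a - b*sqrt(d)) = 2a
= 2 * (20)
= 40

40


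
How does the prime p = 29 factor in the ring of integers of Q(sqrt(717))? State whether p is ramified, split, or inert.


K = Q(sqrt(717)). Since d mod 4 = 1, disc(K) = 717.
Check p | disc: 717 mod 29 = 21.
p does not divide disc. Compute Legendre symbol (d/p):
21^((29-1)/2) mod 29 = -1
(d/p) = -1, so p is inert: (p) stays prime with e=1, f=2, g=1.
Therefore p is inert.

inert


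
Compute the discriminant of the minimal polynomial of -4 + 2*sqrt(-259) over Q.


The element -4 + 2*sqrt(-259) has minimal polynomial:
x^2 + 8*x + 1052
Discriminant = (8)^2 - 4*(1052)
= 64 - 4208
= -4144

-4144


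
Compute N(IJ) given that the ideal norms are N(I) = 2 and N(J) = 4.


N(IJ) = N(I) * N(J)
= 2 * 4
= 8

8


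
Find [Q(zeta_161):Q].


The degree equals Euler's totient phi(161).
161 = 7 * 23
phi(161) = 132

132


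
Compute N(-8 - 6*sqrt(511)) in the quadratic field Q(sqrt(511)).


N(a + b*sqrt(d)) = a^2 - d*b^2
= (-8)^2 - (511)*(-6)^2
= 64 - 18396
= -18332

-18332


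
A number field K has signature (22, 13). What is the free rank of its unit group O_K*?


By Dirichlet's unit theorem:
rank = r1 + r2 - 1
= 22 + 13 - 1
= 34

34


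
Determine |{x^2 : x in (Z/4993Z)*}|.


For prime p, the number of non-zero quadratic residues is (p-1)/2.
= (4993-1)/2
= 2496

2496


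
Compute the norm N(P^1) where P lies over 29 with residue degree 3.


N(P^a) = p^(a*f)
= 29^(1*3)
= 29^3
= 24389

24389


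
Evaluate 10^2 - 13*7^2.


x^2 - d*y^2
= 10^2 - 13*7^2
= 100 - 637
= -537

-537


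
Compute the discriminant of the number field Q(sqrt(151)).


For K = Q(sqrt(d)) with d squarefree: disc(K) = d if d = 1 mod 4, and disc(K) = 4d if d = 2 or 3 mod 4.
Here d = 151, and d mod 4 = 3.
d = 3 mod 4, not 1 (O_K = Z[sqrt(d)]), so disc(K) = 4d = 4 * (151) = 604

604


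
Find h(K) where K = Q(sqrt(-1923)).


K = Q(sqrt(-1923)). d mod 4 = 1, so D = disc(K) = d = -1923
h(K) equals the number of primitive reduced positive-definite forms (a, b, c) = a*x^2 + b*x*y + c*y^2 with b^2 - 4ac = D,
where reduced means |b| <= a <= c, with b >= 0 whenever |b| = a or a = c, and primitive means gcd(a, b, c) = 1.
Reduced forces 3a^2 <= |D| = 1923, so 1 <= a <= 25; b must have the parity of D, and c = (b^2 - D)/(4a) must be an integer >= a.
Enumerate a = 1..25, b in [-a, a]:
  a=1: (1, 1, 481)  [1]
  a=2: none
  a=3: (3, 3, 161)  [1]
  a=4..6: none
  a=7: (7, -3, 69), (7, 3, 69)  [2]
  a=8..12: none
  a=13: (13, -1, 37), (13, 1, 37)  [2]
  a=14..16: none
  a=17: (17, -7, 29), (17, 7, 29)  [2]
  a=18..20: none
  a=21: (21, -3, 23), (21, 3, 23)  [2]
  a=22..25: none
Total reduced forms: 1 + 1 + 2 + 2 + 2 + 2 = 10
h = 10

10


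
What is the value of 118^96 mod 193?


p = 193 is prime and the exponent is (p-1)/2 = 96, so by Euler's criterion 118^96 = (118/193) = +1 or -1 mod 193.
Compute by square-and-multiply:
  96 = 64 + 32 (binary 1100000)
  Repeated squaring mod 193: 118^1 = 118, 118^2 = 28, 118^4 = 12, 118^8 = 144, 118^16 = 85, 118^32 = 84, 118^64 = 108
  118^96 = 118^64 * 118^32 = 108 * 84 mod 193
    108 * 84 = 9072 = 1 mod 193
  118^96 = 1 mod 193
Result 1: 118 is a quadratic residue mod 193.
118^96 mod 193 = 1

1


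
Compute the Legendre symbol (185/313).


p = 313 is prime, so compute (185/313) with the reciprocity algorithm (Jacobi-symbol steps: pull out 2s via (2/n), flip via reciprocity, reduce):
  reciprocity: (185/313) -> +(313/185)
  reduce: (128/185)
  pull out 2: (2/185) = +1  (since 185 mod 8 = 1)
  pull out 2: (2/185) = +1  (since 185 mod 8 = 1)
  pull out 2: (2/185) = +1  (since 185 mod 8 = 1)
  pull out 2: (2/185) = +1  (since 185 mod 8 = 1)
  pull out 2: (2/185) = +1  (since 185 mod 8 = 1)
  pull out 2: (2/185) = +1  (since 185 mod 8 = 1)
  pull out 2: (2/185) = +1  (since 185 mod 8 = 1)
  (1/185) = 1
Product of signs = 1
(185/313) = 1

1


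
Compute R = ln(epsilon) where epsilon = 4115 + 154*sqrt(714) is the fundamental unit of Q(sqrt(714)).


epsilon = 4115 + 154*sqrt(714)
= 8229.9999
R = ln(8229.9999)
= 9.0155

9.0155


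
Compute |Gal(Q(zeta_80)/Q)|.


|Gal(Q(zeta_80)/Q)| = phi(80)
= 32

32


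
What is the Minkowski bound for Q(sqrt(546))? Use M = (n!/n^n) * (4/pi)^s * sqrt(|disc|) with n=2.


d = 546, d mod 4 = 2, so disc(K) = 4d = 2184; |disc(K)| = 2184
Real quadratic field, so n = 2, s = r2 = 0, r1 = 2
M = (n!/n^n) * (4/pi)^s * sqrt(|disc(K)|) = (2!/2^2) * (4/pi)^0 * sqrt(2184)
= 0.5 * 1.000000 * 46.733286
= 23.3666

23.3666


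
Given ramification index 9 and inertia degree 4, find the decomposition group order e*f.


|D_P| = e * f
= 9 * 4
= 36

36


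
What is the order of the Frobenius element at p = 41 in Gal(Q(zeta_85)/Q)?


The Frobenius at p in Gal(Q(zeta_n)/Q) = (Z/nZ)* is the class of p, so its order is ord_85(41), the smallest k >= 1 with 41^k = 1 mod 85.
n = 85 = 5 * 17, phi(85) = 64; the order divides phi(n).
Divisors of 64: 1, 2, 4, 8, 16, 32, 64
Repeated squaring mod 85: 41^1 = 41, 41^2 = 66, 41^4 = 21, 41^8 = 16, 41^16 = 1, 41^32 = 1, 41^64 = 1
Test divisors in increasing order:
  k=1: 41^1 = 41 mod 85
  k=2: 41^2 = 66 mod 85
  k=4: 41^4 = 21 mod 85
  k=8: 41^8 = 16 mod 85
  k=16: 41^16 = 1 mod 85  <- first divisor giving 1
Order = 16

16


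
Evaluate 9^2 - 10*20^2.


x^2 - d*y^2
= 9^2 - 10*20^2
= 81 - 4000
= -3919

-3919


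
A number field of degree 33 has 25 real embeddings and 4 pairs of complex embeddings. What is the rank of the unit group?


By Dirichlet's unit theorem:
rank = r1 + r2 - 1
= 25 + 4 - 1
= 28

28


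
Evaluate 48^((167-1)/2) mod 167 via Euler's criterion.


p = 167 is prime and the exponent is (p-1)/2 = 83, so by Euler's criterion 48^83 = (48/167) = +1 or -1 mod 167.
Compute by square-and-multiply:
  83 = 64 + 16 + 2 + 1 (binary 1010011)
  Repeated squaring mod 167: 48^1 = 48, 48^2 = 133, 48^4 = 154, 48^8 = 2, 48^16 = 4, 48^32 = 16, 48^64 = 89
  48^83 = 48^64 * 48^16 * 48^2 * 48^1 = 89 * 4 * 133 * 48 mod 167
    89 * 4 = 356 = 22 mod 167
    22 * 133 = 2926 = 87 mod 167
    87 * 48 = 4176 = 1 mod 167
  48^83 = 1 mod 167
Result 1: 48 is a quadratic residue mod 167.
48^83 mod 167 = 1

1


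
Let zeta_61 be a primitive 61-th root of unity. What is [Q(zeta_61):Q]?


The degree equals Euler's totient phi(61).
61 = 61
phi(61) = 60

60


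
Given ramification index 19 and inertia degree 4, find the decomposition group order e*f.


|D_P| = e * f
= 19 * 4
= 76

76


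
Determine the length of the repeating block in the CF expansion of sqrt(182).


Run the CF algorithm for sqrt(182).
a_0 = floor(sqrt(182)) = 13; set m_0=0, q_0=1.
Recurrence: m' = q*a - m,  q' = (d - m'^2)/q,  a' = floor((a_0 + m')/q').
  step 1: m=13, q=13, a=2
  step 2: m=13, q=1, a=26
a_2 = 2*a_0 = 26, so the period closes here.
sqrt(182) = [13; 2, 26]
Period length = 2

2


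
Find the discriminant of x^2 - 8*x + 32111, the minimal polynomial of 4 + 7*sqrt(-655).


The element 4 + 7*sqrt(-655) has minimal polynomial:
x^2 - 8*x + 32111
Discriminant = (-8)^2 - 4*(32111)
= 64 - 128444
= -128380

-128380


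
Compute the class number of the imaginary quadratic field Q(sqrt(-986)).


K = Q(sqrt(-986)). d mod 4 = 2, so D = disc(K) = 4d = -3944
h(K) equals the number of primitive reduced positive-definite forms (a, b, c) = a*x^2 + b*x*y + c*y^2 with b^2 - 4ac = D,
where reduced means |b| <= a <= c, with b >= 0 whenever |b| = a or a = c, and primitive means gcd(a, b, c) = 1.
Reduced forces 3a^2 <= |D| = 3944, so 1 <= a <= 36; b must have the parity of D, and c = (b^2 - D)/(4a) must be an integer >= a.
Enumerate a = 1..36, b in [-a, a]:
  a=1: (1, 0, 986)  [1]
  a=2: (2, 0, 493)  [1]
  a=3: (3, -2, 329), (3, 2, 329)  [2]
  a=4: none
  a=5: (5, -4, 198), (5, 4, 198)  [2]
  a=6: (6, -4, 165), (6, 4, 165)  [2]
  a=7: (7, -2, 141), (7, 2, 141)  [2]
  a=8: none
  a=9: (9, -4, 110), (9, 4, 110)  [2]
  a=10: (10, -4, 99), (10, 4, 99)  [2]
  a=11: (11, -4, 90), (11, 4, 90)  [2]
  a=12..13: none
  a=14: (14, -12, 73), (14, 12, 73)  [2]
  a=15: (15, -14, 69), (15, -4, 66), (15, 4, 66), (15, 14, 69)  [4]
  a=16: none
  a=17: (17, 0, 58)  [1]
  a=18: (18, -4, 55), (18, 4, 55)  [2]
  a=19..20: none
  a=21: (21, -16, 50), (21, -2, 47), (21, 2, 47), (21, 16, 50)  [4]
  a=22: (22, -4, 45), (22, 4, 45)  [2]
  a=23: (23, -14, 45), (23, 14, 45)  [2]
  a=24: none
  a=25: (25, -16, 42), (25, 16, 42)  [2]
  a=26: none
  a=27: (27, -22, 41), (27, 22, 41)  [2]
  a=28: none
  a=29: (29, 0, 34)  [1]
  a=30: (30, -16, 35), (30, -4, 33), (30, 4, 33), (30, 16, 35)  [4]
  a=31..32: none
  a=33: (33, -26, 35), (33, 26, 35)  [2]
  a=34..36: none
Total reduced forms: 1 + 1 + 2 + 2 + 2 + 2 + 2 + 2 + 2 + 2 + 4 + 1 + 2 + 4 + 2 + 2 + 2 + 2 + 1 + 4 + 2 = 44
h = 44

44


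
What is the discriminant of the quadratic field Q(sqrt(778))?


For K = Q(sqrt(d)) with d squarefree: disc(K) = d if d = 1 mod 4, and disc(K) = 4d if d = 2 or 3 mod 4.
Here d = 778, and d mod 4 = 2.
d = 2 mod 4, not 1 (O_K = Z[sqrt(d)]), so disc(K) = 4d = 4 * (778) = 3112

3112


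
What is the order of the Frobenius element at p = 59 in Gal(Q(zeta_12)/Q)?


The Frobenius at p in Gal(Q(zeta_n)/Q) = (Z/nZ)* is the class of p, so its order is ord_12(59), the smallest k >= 1 with 59^k = 1 mod 12.
n = 12 = 2^2 * 3, phi(12) = 4; the order divides phi(n).
Divisors of 4: 1, 2, 4
Repeated squaring mod 12: 59^1 = 11, 59^2 = 1, 59^4 = 1
Test divisors in increasing order:
  k=1: 59^1 = 11 mod 12
  k=2: 59^2 = 1 mod 12  <- first divisor giving 1
Order = 2

2


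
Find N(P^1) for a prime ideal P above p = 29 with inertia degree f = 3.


N(P^a) = p^(a*f)
= 29^(1*3)
= 29^3
= 24389

24389


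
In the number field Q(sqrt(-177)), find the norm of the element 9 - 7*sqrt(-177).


N(a + b*sqrt(d)) = a^2 - d*b^2
= (9)^2 - (-177)*(-7)^2
= 81 + 8673
= 8754

8754


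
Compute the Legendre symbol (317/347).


p = 347 is prime, so compute (317/347) with the reciprocity algorithm (Jacobi-symbol steps: pull out 2s via (2/n), flip via reciprocity, reduce):
  reciprocity: (317/347) -> +(347/317)
  reduce: (30/317)
  pull out 2: (2/317) = -1  (since 317 mod 8 = 5)
  reciprocity: (15/317) -> +(317/15)
  reduce: (2/15)
  pull out 2: (2/15) = +1  (since 15 mod 8 = 7)
  (1/15) = 1
Product of signs = -1
(317/347) = -1

-1


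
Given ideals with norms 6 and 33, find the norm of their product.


N(IJ) = N(I) * N(J)
= 6 * 33
= 198

198


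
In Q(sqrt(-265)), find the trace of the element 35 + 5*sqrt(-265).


Tr(a + b*sqrt(d)) = (a + b*sqrt(d)) + (a - b*sqrt(d)) = 2a
= 2 * (35)
= 70

70


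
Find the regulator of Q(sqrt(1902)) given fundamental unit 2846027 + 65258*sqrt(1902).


epsilon = 2846027 + 65258*sqrt(1902)
= 5.6921e+06
R = ln(5.6921e+06)
= 15.5546

15.5546


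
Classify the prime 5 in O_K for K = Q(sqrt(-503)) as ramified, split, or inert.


K = Q(sqrt(-503)). Since d mod 4 = 1, disc(K) = -503.
Check p | disc: -503 mod 5 = 2.
p does not divide disc. Compute Legendre symbol (d/p):
2^((5-1)/2) mod 5 = -1
(d/p) = -1, so p is inert: (p) stays prime with e=1, f=2, g=1.
Therefore p is inert.

inert


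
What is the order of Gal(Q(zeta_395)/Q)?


|Gal(Q(zeta_395)/Q)| = phi(395)
= 312

312


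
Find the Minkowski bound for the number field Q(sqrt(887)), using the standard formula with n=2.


d = 887, d mod 4 = 3, so disc(K) = 4d = 3548; |disc(K)| = 3548
Real quadratic field, so n = 2, s = r2 = 0, r1 = 2
M = (n!/n^n) * (4/pi)^s * sqrt(|disc(K)|) = (2!/2^2) * (4/pi)^0 * sqrt(3548)
= 0.5 * 1.000000 * 59.565090
= 29.7825

29.7825


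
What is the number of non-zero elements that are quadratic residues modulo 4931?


For prime p, the number of non-zero quadratic residues is (p-1)/2.
= (4931-1)/2
= 2465

2465


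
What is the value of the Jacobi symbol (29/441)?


Compute (29/441) via quadratic reciprocity:
  reciprocity: (29/441) -> +(441/29)
  reduce: (6/29)
  pull out 2: (2/29) = -1  (since 29 mod 8 = 5)
  reciprocity: (3/29) -> +(29/3)
  reduce: (2/3)
  pull out 2: (2/3) = -1  (since 3 mod 8 = 3)
  (1/3) = 1
Product of signs = 1

1


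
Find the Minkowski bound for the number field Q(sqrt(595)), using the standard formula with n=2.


d = 595, d mod 4 = 3, so disc(K) = 4d = 2380; |disc(K)| = 2380
Real quadratic field, so n = 2, s = r2 = 0, r1 = 2
M = (n!/n^n) * (4/pi)^s * sqrt(|disc(K)|) = (2!/2^2) * (4/pi)^0 * sqrt(2380)
= 0.5 * 1.000000 * 48.785244
= 24.3926

24.3926


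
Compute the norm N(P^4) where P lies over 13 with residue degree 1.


N(P^a) = p^(a*f)
= 13^(4*1)
= 13^4
= 28561

28561


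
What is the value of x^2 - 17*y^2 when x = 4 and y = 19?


x^2 - d*y^2
= 4^2 - 17*19^2
= 16 - 6137
= -6121

-6121


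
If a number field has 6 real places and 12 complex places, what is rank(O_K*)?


By Dirichlet's unit theorem:
rank = r1 + r2 - 1
= 6 + 12 - 1
= 17

17


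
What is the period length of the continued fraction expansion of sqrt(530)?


Run the CF algorithm for sqrt(530).
a_0 = floor(sqrt(530)) = 23; set m_0=0, q_0=1.
Recurrence: m' = q*a - m,  q' = (d - m'^2)/q,  a' = floor((a_0 + m')/q').
  step 1: m=23, q=1, a=46
a_1 = 2*a_0 = 46, so the period closes here.
sqrt(530) = [23; 46]
Period length = 1

1


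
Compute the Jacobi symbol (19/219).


Compute (19/219) via quadratic reciprocity:
  reciprocity: (19/219) -> -(219/19)
  reduce: (10/19)
  pull out 2: (2/19) = -1  (since 19 mod 8 = 3)
  reciprocity: (5/19) -> +(19/5)
  reduce: (4/5)
  pull out 2: (2/5) = -1  (since 5 mod 8 = 5)
  pull out 2: (2/5) = -1  (since 5 mod 8 = 5)
  (1/5) = 1
Product of signs = 1

1


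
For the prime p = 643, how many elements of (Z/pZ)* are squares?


For prime p, the number of non-zero quadratic residues is (p-1)/2.
= (643-1)/2
= 321

321


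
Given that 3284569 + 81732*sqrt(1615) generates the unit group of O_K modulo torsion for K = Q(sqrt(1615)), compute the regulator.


epsilon = 3284569 + 81732*sqrt(1615)
= 6.5691e+06
R = ln(6.5691e+06)
= 15.6979

15.6979


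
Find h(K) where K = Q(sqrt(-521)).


K = Q(sqrt(-521)). d mod 4 = 3, so D = disc(K) = 4d = -2084
h(K) equals the number of primitive reduced positive-definite forms (a, b, c) = a*x^2 + b*x*y + c*y^2 with b^2 - 4ac = D,
where reduced means |b| <= a <= c, with b >= 0 whenever |b| = a or a = c, and primitive means gcd(a, b, c) = 1.
Reduced forces 3a^2 <= |D| = 2084, so 1 <= a <= 26; b must have the parity of D, and c = (b^2 - D)/(4a) must be an integer >= a.
Enumerate a = 1..26, b in [-a, a]:
  a=1: (1, 0, 521)  [1]
  a=2: (2, 2, 261)  [1]
  a=3: (3, -2, 174), (3, 2, 174)  [2]
  a=4: none
  a=5: (5, -4, 105), (5, 4, 105)  [2]
  a=6: (6, -2, 87), (6, 2, 87)  [2]
  a=7: (7, -4, 75), (7, 4, 75)  [2]
  a=8: none
  a=9: (9, -2, 58), (9, 2, 58)  [2]
  a=10: (10, -6, 53), (10, 6, 53)  [2]
  a=11..12: none
  a=13: (13, -10, 42), (13, 10, 42)  [2]
  a=14: (14, -10, 39), (14, 10, 39)  [2]
  a=15: (15, -14, 38), (15, -4, 35), (15, 4, 35), (15, 14, 38)  [4]
  a=16..17: none
  a=18: (18, -2, 29), (18, 2, 29)  [2]
  a=19: (19, -14, 30), (19, 14, 30)  [2]
  a=20: none
  a=21: (21, -10, 26), (21, -4, 25), (21, 4, 25), (21, 10, 26)  [4]
  a=22: none
  a=23: (23, -20, 27), (23, 20, 27)  [2]
  a=24..26: none
Total reduced forms: 1 + 1 + 2 + 2 + 2 + 2 + 2 + 2 + 2 + 2 + 4 + 2 + 2 + 4 + 2 = 32
h = 32

32


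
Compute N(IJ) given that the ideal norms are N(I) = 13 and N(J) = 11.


N(IJ) = N(I) * N(J)
= 13 * 11
= 143

143


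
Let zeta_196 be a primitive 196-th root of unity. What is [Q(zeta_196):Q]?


The degree equals Euler's totient phi(196).
196 = 2^2 * 7^2
phi(196) = 84

84


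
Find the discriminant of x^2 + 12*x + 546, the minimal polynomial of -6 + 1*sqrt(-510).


The element -6 + 1*sqrt(-510) has minimal polynomial:
x^2 + 12*x + 546
Discriminant = (12)^2 - 4*(546)
= 144 - 2184
= -2040

-2040


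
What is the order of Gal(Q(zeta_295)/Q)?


|Gal(Q(zeta_295)/Q)| = phi(295)
= 232

232


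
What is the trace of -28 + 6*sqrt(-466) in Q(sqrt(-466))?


Tr(a + b*sqrt(d)) = (a + b*sqrt(d)) + (a - b*sqrt(d)) = 2a
= 2 * (-28)
= -56

-56


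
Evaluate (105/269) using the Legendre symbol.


p = 269 is prime, so compute (105/269) with the reciprocity algorithm (Jacobi-symbol steps: pull out 2s via (2/n), flip via reciprocity, reduce):
  reciprocity: (105/269) -> +(269/105)
  reduce: (59/105)
  reciprocity: (59/105) -> +(105/59)
  reduce: (46/59)
  pull out 2: (2/59) = -1  (since 59 mod 8 = 3)
  reciprocity: (23/59) -> -(59/23)
  reduce: (13/23)
  reciprocity: (13/23) -> +(23/13)
  reduce: (10/13)
  pull out 2: (2/13) = -1  (since 13 mod 8 = 5)
  reciprocity: (5/13) -> +(13/5)
  reduce: (3/5)
  reciprocity: (3/5) -> +(5/3)
  reduce: (2/3)
  pull out 2: (2/3) = -1  (since 3 mod 8 = 3)
  (1/3) = 1
Product of signs = 1
(105/269) = 1

1


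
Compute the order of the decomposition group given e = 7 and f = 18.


|D_P| = e * f
= 7 * 18
= 126

126


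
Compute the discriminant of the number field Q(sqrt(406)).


For K = Q(sqrt(d)) with d squarefree: disc(K) = d if d = 1 mod 4, and disc(K) = 4d if d = 2 or 3 mod 4.
Here d = 406, and d mod 4 = 2.
d = 2 mod 4, not 1 (O_K = Z[sqrt(d)]), so disc(K) = 4d = 4 * (406) = 1624

1624


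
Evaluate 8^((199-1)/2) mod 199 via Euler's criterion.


p = 199 is prime and the exponent is (p-1)/2 = 99, so by Euler's criterion 8^99 = (8/199) = +1 or -1 mod 199.
Compute by square-and-multiply:
  99 = 64 + 32 + 2 + 1 (binary 1100011)
  Repeated squaring mod 199: 8^1 = 8, 8^2 = 64, 8^4 = 116, 8^8 = 123, 8^16 = 5, 8^32 = 25, 8^64 = 28
  8^99 = 8^64 * 8^32 * 8^2 * 8^1 = 28 * 25 * 64 * 8 mod 199
    28 * 25 = 700 = 103 mod 199
    103 * 64 = 6592 = 25 mod 199
    25 * 8 = 200 = 1 mod 199
  8^99 = 1 mod 199
Result 1: 8 is a quadratic residue mod 199.
8^99 mod 199 = 1

1


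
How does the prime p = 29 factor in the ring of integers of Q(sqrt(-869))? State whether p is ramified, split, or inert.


K = Q(sqrt(-869)). Since d mod 4 = 3, disc(K) = -3476.
Check p | disc: -3476 mod 29 = 4.
p does not divide disc. Compute Legendre symbol (d/p):
1^((29-1)/2) mod 29 = 1
(d/p) = 1, so p splits: (p) = P*P' with e=1, f=1, g=2.
Therefore p is split.

split


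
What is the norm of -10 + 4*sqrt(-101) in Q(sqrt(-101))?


N(a + b*sqrt(d)) = a^2 - d*b^2
= (-10)^2 - (-101)*(4)^2
= 100 + 1616
= 1716

1716


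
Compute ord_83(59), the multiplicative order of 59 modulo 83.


We want ord_83(59), the smallest k >= 1 with 59^k = 1 mod 83.
n = 83 = 83, phi(83) = 82; the order divides phi(n).
Divisors of 82: 1, 2, 41, 82
Repeated squaring mod 83: 59^1 = 59, 59^2 = 78, 59^4 = 25, 59^8 = 44, 59^16 = 27, 59^32 = 65, 59^64 = 75
Test divisors in increasing order:
  k=1: 59^1 = 59 mod 83
  k=2: 59^2 = 78 mod 83
  k=41: 59^41 = 65 * 44 * 59 = 1 mod 83  <- first divisor giving 1
Order = 41

41


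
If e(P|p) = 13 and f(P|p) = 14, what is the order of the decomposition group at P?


|D_P| = e * f
= 13 * 14
= 182

182


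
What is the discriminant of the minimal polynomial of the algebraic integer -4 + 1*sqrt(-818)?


The element -4 + 1*sqrt(-818) has minimal polynomial:
x^2 + 8*x + 834
Discriminant = (8)^2 - 4*(834)
= 64 - 3336
= -3272

-3272


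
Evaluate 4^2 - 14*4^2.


x^2 - d*y^2
= 4^2 - 14*4^2
= 16 - 224
= -208

-208


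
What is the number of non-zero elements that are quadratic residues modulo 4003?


For prime p, the number of non-zero quadratic residues is (p-1)/2.
= (4003-1)/2
= 2001

2001


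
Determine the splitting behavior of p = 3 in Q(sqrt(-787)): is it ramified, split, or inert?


K = Q(sqrt(-787)). Since d mod 4 = 1, disc(K) = -787.
Check p | disc: -787 mod 3 = 2.
p does not divide disc. Compute Legendre symbol (d/p):
2^((3-1)/2) mod 3 = -1
(d/p) = -1, so p is inert: (p) stays prime with e=1, f=2, g=1.
Therefore p is inert.

inert


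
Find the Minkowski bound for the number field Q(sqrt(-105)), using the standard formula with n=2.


d = -105, d mod 4 = 3, so disc(K) = 4d = -420; |disc(K)| = 420
Imaginary quadratic field, so n = 2, s = r2 = 1, r1 = 0
M = (n!/n^n) * (4/pi)^s * sqrt(|disc(K)|) = (2!/2^2) * (4/pi)^1 * sqrt(420)
= 0.5 * 1.273240 * 20.493902
= 13.0468

13.0468


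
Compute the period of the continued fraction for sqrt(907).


Run the CF algorithm for sqrt(907).
a_0 = floor(sqrt(907)) = 30; set m_0=0, q_0=1.
Recurrence: m' = q*a - m,  q' = (d - m'^2)/q,  a' = floor((a_0 + m')/q').
  step 1: m=30, q=7, a=8
  step 2: m=26, q=33, a=1
  step 3: m=7, q=26, a=1
  step 4: m=19, q=21, a=2
  step 5: m=23, q=18, a=2
  step 6: m=13, q=41, a=1
  step 7: m=28, q=3, a=19
  step 8: m=29, q=22, a=2
  step 9: m=15, q=31, a=1
  step 10: m=16, q=21, a=2
  step 11: m=26, q=11, a=5
  step 12: m=29, q=6, a=9
  step 13: m=25, q=47, a=1
  step 14: m=22, q=9, a=5
  step 15: m=23, q=42, a=1
  step 16: m=19, q=13, a=3
  step 17: m=20, q=39, a=1
  step 18: m=19, q=14, a=3
  step 19: m=23, q=27, a=1
  step 20: m=4, q=33, a=1
  step 21: m=29, q=2, a=29
  step 22: m=29, q=33, a=1
  step 23: m=4, q=27, a=1
  step 24: m=23, q=14, a=3
  step 25: m=19, q=39, a=1
  step 26: m=20, q=13, a=3
  step 27: m=19, q=42, a=1
  step 28: m=23, q=9, a=5
  step 29: m=22, q=47, a=1
  step 30: m=25, q=6, a=9
  step 31: m=29, q=11, a=5
  step 32: m=26, q=21, a=2
  step 33: m=16, q=31, a=1
  step 34: m=15, q=22, a=2
  step 35: m=29, q=3, a=19
  step 36: m=28, q=41, a=1
  step 37: m=13, q=18, a=2
  step 38: m=23, q=21, a=2
  step 39: m=19, q=26, a=1
  step 40: m=7, q=33, a=1
  step 41: m=26, q=7, a=8
  step 42: m=30, q=1, a=60
a_42 = 2*a_0 = 60, so the period closes here.
sqrt(907) = [30; 8, 1, 1, 2, 2, 1, 19, 2, 1, 2, 5, 9, 1, 5, 1, 3, 1, 3, 1, 1, 29, 1, 1, 3, 1, 3, 1, 5, 1, 9, 5, 2, 1, 2, 19, 1, 2, 2, 1, 1, 8, 60]
Period length = 42

42
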